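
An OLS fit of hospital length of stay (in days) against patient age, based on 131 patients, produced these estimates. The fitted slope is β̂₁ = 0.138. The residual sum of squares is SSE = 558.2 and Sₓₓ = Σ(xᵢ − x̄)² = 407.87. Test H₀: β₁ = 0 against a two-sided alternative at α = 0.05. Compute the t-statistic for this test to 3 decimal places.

MSE = SSE/(n − 2) = 558.2/129 = 4.32713.
SE(β̂₁) = √(MSE/Sₓₓ) = √(4.32713/407.87) = 0.103.
t = 0.138 / 0.103 = 1.340.
df = n − 2 = 129.
Two-sided p ≈ 0.1827, which is ≥ 0.05, so fail to reject H₀.
The data do not give significant evidence of an association between patient age and hospital length of stay.

t = 1.340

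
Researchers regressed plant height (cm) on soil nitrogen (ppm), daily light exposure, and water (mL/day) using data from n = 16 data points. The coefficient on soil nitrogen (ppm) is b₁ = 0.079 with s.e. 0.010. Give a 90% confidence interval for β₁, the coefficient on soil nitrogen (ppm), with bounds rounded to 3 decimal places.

df = n − k − 1 = 16 − 3 − 1 = 12.
t* = t_{0.05, 12} = 1.782288.
Margin = t* × SE = 1.782288 × 0.010 = 0.01782.
CI: 0.079 ± 0.01782 → (0.061, 0.097).
With 90% confidence, each one-unit increase in soil nitrogen (ppm) is associated with a change of between 0.061 and 0.097 cm in plant height, holding the other predictors fixed.

(0.061, 0.097)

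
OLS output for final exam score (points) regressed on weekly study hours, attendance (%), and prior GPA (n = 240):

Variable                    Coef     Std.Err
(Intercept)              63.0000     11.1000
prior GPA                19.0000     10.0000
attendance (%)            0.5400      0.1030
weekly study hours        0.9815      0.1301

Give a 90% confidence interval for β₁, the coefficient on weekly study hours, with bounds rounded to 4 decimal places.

Read off: b = 0.9815, SE = 0.1301 for weekly study hours.
df = n − k − 1 = 240 − 3 − 1 = 236.
t* = t_{0.05, 236} = 1.651336.
Margin = t* × SE = 1.651336 × 0.1301 = 0.214839.
CI: 0.9815 ± 0.214839 → (0.7667, 1.1963).

(0.7667, 1.1963)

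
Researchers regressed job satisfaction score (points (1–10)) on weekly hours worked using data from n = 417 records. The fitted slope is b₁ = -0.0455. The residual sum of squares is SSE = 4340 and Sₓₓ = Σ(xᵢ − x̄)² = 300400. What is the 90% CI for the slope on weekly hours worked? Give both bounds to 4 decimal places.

(-0.0552, -0.0358)

MSE = SSE/(n − 2) = 4340/415 = 10.4578.
SE(b₁) = √(MSE/Sₓₓ) = √(10.4578/300400) = 0.00590026.
df = n − 2 = 415.
t* = t_{0.05, 415} = 1.648534.
Margin = t* × SE = 1.648534 × 0.00590026 = 0.009727.
CI: -0.0455 ± 0.009727 → (-0.0552, -0.0358).
With 90% confidence, each one-unit increase in weekly hours worked is associated with a change of between -0.0552 and -0.0358 points (1–10) in job satisfaction score.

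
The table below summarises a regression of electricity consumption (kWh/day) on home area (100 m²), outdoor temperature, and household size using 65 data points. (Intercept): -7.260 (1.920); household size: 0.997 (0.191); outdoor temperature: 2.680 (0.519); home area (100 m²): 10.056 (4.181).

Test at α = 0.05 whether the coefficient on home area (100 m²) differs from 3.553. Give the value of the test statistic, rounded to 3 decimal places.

Read off: b = 10.056, SE = 4.181 for home area (100 m²).
H₀: β₁ = 3.553 vs H₁: β₁ ≠ 3.553.
t = (10.056 − 3.553) / 4.181 = 1.555.
df = n − k − 1 = 65 − 3 − 1 = 61.
Two-sided p ≈ 0.1250, which is ≥ 0.05, so fail to reject H₀.
The data are consistent with a true slope of 3.553 kWh/day per unit of home area (100 m²), holding the other predictors fixed.

t = 1.555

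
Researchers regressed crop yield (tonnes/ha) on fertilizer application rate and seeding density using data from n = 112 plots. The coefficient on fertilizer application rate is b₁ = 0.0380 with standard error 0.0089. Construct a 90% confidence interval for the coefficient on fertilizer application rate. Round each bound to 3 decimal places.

(0.023, 0.053)

df = n − k − 1 = 112 − 2 − 1 = 109.
t* = t_{0.05, 109} = 1.658953.
Margin = t* × SE = 1.658953 × 0.0089 = 0.01476.
CI: 0.0380 ± 0.01476 → (0.023, 0.053).
With 90% confidence, each one-unit increase in fertilizer application rate is associated with a change of between 0.023 and 0.053 tonnes/ha in crop yield, holding the other predictors fixed.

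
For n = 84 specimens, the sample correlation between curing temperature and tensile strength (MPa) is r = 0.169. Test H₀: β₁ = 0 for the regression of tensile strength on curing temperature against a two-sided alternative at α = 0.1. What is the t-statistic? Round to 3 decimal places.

t = 1.553

t = r·√(n − 2)/√(1 − r²) = 0.169·√82/√0.971439 = 1.553.
df = n − 2 = 82.
Two-sided p ≈ 0.1243, which is ≥ 0.1, so fail to reject H₀.
The data do not give significant evidence of a linear association between curing temperature and tensile strength.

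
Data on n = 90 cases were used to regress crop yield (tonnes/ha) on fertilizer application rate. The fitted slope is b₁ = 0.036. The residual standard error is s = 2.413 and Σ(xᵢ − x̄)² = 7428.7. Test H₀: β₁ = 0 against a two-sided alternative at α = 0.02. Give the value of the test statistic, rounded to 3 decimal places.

t = 1.286

SE(b₁) = s/√Sₓₓ = 2.413/√7428.7 = 0.0279963.
t = 0.036 / 0.0279963 = 1.286.
df = n − 2 = 88.
Two-sided p ≈ 0.2019, which is ≥ 0.02, so fail to reject H₀.
The data do not give significant evidence of an association between fertilizer application rate and crop yield.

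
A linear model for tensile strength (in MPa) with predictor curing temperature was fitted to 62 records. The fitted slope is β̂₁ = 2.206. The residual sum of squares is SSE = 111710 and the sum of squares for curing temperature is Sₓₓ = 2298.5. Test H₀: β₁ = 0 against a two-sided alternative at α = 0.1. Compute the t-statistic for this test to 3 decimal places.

MSE = SSE/(n − 2) = 111710/60 = 1861.83.
SE(β̂₁) = √(MSE/Sₓₓ) = √(1861.83/2298.5) = 0.900012.
t = 2.206 / 0.900012 = 2.451.
df = n − 2 = 60.
Two-sided p ≈ 0.0172, which is < 0.1, so reject H₀.
There is evidence that curing temperature is associated with tensile strength.

t = 2.451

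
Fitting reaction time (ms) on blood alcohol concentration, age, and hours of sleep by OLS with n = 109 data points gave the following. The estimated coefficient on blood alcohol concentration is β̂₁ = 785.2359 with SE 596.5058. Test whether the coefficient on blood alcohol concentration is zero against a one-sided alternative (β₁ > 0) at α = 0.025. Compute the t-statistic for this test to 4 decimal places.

H₀: β₁ = 0 vs H₁: β₁ > 0.
t = (β̂₁ − β₁⁰)/SE = 785.2359 / 596.5058 = 1.3164.
df = n − k − 1 = 109 − 3 − 1 = 105.
One-sided p ≈ 0.0955, which is ≥ 0.025, so fail to reject H₀.
The data do not give significant evidence that the true slope on blood alcohol concentration is positive, holding the other predictors fixed.

t = 1.3164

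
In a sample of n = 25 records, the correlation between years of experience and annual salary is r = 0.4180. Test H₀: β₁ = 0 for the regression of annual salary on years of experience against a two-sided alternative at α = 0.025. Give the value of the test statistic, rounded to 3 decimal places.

t = r·√(n − 2)/√(1 − r²) = 0.4180·√23/√0.825276 = 2.207.
df = n − 2 = 23.
Two-sided p ≈ 0.0376, which is ≥ 0.025, so fail to reject H₀.
The data do not give significant evidence of a linear association between years of experience and annual salary.

t = 2.207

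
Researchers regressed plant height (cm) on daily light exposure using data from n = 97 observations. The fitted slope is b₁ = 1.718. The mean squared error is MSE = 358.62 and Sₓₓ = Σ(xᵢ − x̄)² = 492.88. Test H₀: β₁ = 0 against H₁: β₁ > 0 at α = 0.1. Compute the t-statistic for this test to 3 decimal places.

SE(b₁) = √(MSE/Sₓₓ) = √(358.62/492.88) = 0.852995.
t = 1.718 / 0.852995 = 2.014.
df = n − 2 = 95.
One-sided p ≈ 0.0234, which is < 0.1, so reject H₀.
There is evidence that the true slope on daily light exposure is positive.

t = 2.014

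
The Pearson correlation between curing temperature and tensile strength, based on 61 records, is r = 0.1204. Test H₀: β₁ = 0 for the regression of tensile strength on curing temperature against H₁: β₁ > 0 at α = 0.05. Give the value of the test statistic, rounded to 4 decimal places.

t = 0.9316

t = r·√(n − 2)/√(1 − r²) = 0.1204·√59/√0.985504 = 0.9316.
df = n − 2 = 59.
One-sided p ≈ 0.1777, which is ≥ 0.05, so fail to reject H₀.
The data do not give significant evidence of a linear association between curing temperature and tensile strength.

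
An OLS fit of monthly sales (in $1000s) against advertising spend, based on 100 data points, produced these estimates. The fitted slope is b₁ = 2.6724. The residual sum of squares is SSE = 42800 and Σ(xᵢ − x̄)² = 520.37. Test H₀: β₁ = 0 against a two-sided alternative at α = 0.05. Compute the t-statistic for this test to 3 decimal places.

MSE = SSE/(n − 2) = 42800/98 = 436.735.
SE(b₁) = √(MSE/Sₓₓ) = √(436.735/520.37) = 0.916121.
t = 2.6724 / 0.916121 = 2.917.
df = n − 2 = 98.
Two-sided p ≈ 0.0044, which is < 0.05, so reject H₀.
There is evidence that advertising spend is associated with monthly sales.

t = 2.917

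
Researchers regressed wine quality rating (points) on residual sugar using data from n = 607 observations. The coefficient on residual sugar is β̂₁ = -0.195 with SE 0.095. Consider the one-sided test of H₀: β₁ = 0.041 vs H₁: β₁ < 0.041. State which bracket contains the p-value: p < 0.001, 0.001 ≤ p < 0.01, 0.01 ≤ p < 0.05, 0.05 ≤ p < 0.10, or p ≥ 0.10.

0.001 ≤ p < 0.01

t = (-0.195 − 0.041) / 0.095 = -2.484.
df = n − 2 = 607 − 2 = 605.
One-sided p = P(T_{605} < t) ≈ 0.0066.
So 0.001 ≤ p < 0.01.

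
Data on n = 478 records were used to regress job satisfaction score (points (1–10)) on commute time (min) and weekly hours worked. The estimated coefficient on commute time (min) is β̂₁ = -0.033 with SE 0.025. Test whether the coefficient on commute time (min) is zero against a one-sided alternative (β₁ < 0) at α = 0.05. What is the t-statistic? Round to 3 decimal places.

t = -1.320

H₀: β₁ = 0 vs H₁: β₁ < 0.
t = (β̂₁ − β₁⁰)/SE = -0.033 / 0.025 = -1.320.
df = n − k − 1 = 478 − 2 − 1 = 475.
One-sided p ≈ 0.0937, which is ≥ 0.05, so fail to reject H₀.
The data do not give significant evidence that the true slope on commute time (min) is negative, holding the other predictors fixed.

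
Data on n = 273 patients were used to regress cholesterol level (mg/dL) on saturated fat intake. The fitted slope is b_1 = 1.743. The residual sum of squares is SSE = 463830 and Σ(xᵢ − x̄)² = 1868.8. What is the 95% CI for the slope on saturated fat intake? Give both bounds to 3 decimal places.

(-0.141, 3.627)

MSE = SSE/(n − 2) = 463830/271 = 1711.55.
SE(b_1) = √(MSE/Sₓₓ) = √(1711.55/1868.8) = 0.957003.
df = n − 2 = 271.
t* = t_{0.025, 271} = 1.968756.
Margin = t* × SE = 1.968756 × 0.957003 = 1.88411.
CI: 1.743 ± 1.88411 → (-0.141, 3.627).
With 95% confidence, each one-unit increase in saturated fat intake is associated with a change of between -0.141 and 3.627 mg/dL in cholesterol level.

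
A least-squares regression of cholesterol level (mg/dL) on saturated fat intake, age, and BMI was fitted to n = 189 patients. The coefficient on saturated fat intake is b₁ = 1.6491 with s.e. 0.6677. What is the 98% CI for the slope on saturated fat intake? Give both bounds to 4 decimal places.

df = n − k − 1 = 189 − 3 − 1 = 185.
t* = t_{0.01, 185} = 2.346673.
Margin = t* × SE = 2.346673 × 0.6677 = 1.566874.
CI: 1.6491 ± 1.566874 → (0.0822, 3.2160).
With 98% confidence, each one-unit increase in saturated fat intake is associated with a change of between 0.0822 and 3.2160 mg/dL in cholesterol level, holding the other predictors fixed.

(0.0822, 3.2160)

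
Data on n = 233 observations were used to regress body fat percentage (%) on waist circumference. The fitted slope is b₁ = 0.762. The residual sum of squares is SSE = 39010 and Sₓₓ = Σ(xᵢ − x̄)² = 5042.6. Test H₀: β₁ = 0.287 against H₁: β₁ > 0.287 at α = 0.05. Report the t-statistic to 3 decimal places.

t = 2.596

MSE = SSE/(n − 2) = 39010/231 = 168.874.
SE(b₁) = √(MSE/Sₓₓ) = √(168.874/5042.6) = 0.183002.
t = (0.762 − 0.287) / 0.183002 = 2.596.
df = n − 2 = 231.
One-sided p ≈ 0.0050, which is < 0.05, so reject H₀.
There is evidence that the true slope on waist circumference exceeds 0.287 % per unit.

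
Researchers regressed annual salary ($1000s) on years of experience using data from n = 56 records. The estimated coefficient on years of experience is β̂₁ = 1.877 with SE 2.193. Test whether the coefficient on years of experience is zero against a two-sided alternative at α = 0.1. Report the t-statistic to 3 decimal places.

H₀: β₁ = 0 vs H₁: β₁ ≠ 0.
t = (β̂₁ − β₁⁰)/SE = 1.877 / 2.193 = 0.856.
df = n − 2 = 56 − 2 = 54.
Two-sided p ≈ 0.3958, which is ≥ 0.1, so fail to reject H₀.
The data do not give significant evidence of an association between years of experience and annual salary.

t = 0.856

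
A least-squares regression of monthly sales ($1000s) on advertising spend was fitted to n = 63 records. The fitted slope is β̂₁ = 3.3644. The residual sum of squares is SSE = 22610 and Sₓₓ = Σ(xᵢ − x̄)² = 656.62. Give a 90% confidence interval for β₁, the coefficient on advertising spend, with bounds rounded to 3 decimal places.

(2.110, 4.619)

MSE = SSE/(n − 2) = 22610/61 = 370.656.
SE(β̂₁) = √(MSE/Sₓₓ) = √(370.656/656.62) = 0.751326.
df = n − 2 = 61.
t* = t_{0.05, 61} = 1.670219.
Margin = t* × SE = 1.670219 × 0.751326 = 1.25488.
CI: 3.3644 ± 1.25488 → (2.110, 4.619).
With 90% confidence, each one-unit increase in advertising spend is associated with a change of between 2.110 and 4.619 $1000s in monthly sales.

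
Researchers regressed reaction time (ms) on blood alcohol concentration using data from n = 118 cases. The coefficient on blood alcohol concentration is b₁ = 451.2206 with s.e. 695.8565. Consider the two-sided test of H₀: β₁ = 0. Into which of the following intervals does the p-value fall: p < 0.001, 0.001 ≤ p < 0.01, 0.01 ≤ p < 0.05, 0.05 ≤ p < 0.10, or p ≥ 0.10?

p ≥ 0.10

t = 451.2206 / 695.8565 = 0.648.
df = n − 2 = 118 − 2 = 116.
Two-sided p = 2·P(T_{116} > |t|) ≈ 0.5180.
So p ≥ 0.10.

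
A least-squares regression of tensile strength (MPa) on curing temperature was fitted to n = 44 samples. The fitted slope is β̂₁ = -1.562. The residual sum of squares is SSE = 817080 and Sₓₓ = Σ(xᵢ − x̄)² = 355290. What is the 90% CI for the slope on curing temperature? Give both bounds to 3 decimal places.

MSE = SSE/(n − 2) = 817080/42 = 19454.3.
SE(β̂₁) = √(MSE/Sₓₓ) = √(19454.3/355290) = 0.234.
df = n − 2 = 42.
t* = t_{0.05, 42} = 1.681952.
Margin = t* × SE = 1.681952 × 0.234 = 0.39358.
CI: -1.562 ± 0.39358 → (-1.956, -1.168).
With 90% confidence, each one-unit increase in curing temperature is associated with a change of between -1.956 and -1.168 MPa in tensile strength.

(-1.956, -1.168)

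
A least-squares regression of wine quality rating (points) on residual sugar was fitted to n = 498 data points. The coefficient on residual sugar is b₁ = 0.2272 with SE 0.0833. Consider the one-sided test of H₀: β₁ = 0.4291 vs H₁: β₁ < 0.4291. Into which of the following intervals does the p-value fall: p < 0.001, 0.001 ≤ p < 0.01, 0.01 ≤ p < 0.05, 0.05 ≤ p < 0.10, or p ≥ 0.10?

t = (0.2272 − 0.4291) / 0.0833 = -2.424.
df = n − 2 = 498 − 2 = 496.
One-sided p = P(T_{496} < t) ≈ 0.0079.
So 0.001 ≤ p < 0.01.

0.001 ≤ p < 0.01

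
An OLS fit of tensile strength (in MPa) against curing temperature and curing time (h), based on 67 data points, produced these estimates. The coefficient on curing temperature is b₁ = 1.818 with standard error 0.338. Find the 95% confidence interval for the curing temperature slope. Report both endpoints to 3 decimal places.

df = n − k − 1 = 67 − 2 − 1 = 64.
t* = t_{0.025, 64} = 1.99773.
Margin = t* × SE = 1.99773 × 0.338 = 0.67523.
CI: 1.818 ± 0.67523 → (1.143, 2.493).
With 95% confidence, each one-unit increase in curing temperature is associated with a change of between 1.143 and 2.493 MPa in tensile strength, holding the other predictors fixed.

(1.143, 2.493)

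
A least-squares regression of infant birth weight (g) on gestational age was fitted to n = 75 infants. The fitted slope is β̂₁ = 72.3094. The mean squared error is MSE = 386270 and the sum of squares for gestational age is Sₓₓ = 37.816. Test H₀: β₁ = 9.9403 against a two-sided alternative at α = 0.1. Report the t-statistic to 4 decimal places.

SE(β̂₁) = √(MSE/Sₓₓ) = √(386270/37.816) = 101.067.
t = (72.3094 − 9.9403) / 101.067 = 0.6171.
df = n − 2 = 73.
Two-sided p ≈ 0.5391, which is ≥ 0.1, so fail to reject H₀.
The data are consistent with a true slope of 9.9403 g per unit of gestational age.

t = 0.6171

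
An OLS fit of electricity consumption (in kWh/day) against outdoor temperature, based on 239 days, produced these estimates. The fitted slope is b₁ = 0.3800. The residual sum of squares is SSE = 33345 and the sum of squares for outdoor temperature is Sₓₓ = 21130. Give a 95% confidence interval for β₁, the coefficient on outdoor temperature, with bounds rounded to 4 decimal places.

MSE = SSE/(n − 2) = 33345/237 = 140.696.
SE(b₁) = √(MSE/Sₓₓ) = √(140.696/21130) = 0.0816002.
df = n − 2 = 237.
t* = t_{0.025, 237} = 1.970024.
Margin = t* × SE = 1.970024 × 0.0816002 = 0.160754.
CI: 0.3800 ± 0.160754 → (0.2192, 0.5408).
With 95% confidence, each one-unit increase in outdoor temperature is associated with a change of between 0.2192 and 0.5408 kWh/day in electricity consumption.

(0.2192, 0.5408)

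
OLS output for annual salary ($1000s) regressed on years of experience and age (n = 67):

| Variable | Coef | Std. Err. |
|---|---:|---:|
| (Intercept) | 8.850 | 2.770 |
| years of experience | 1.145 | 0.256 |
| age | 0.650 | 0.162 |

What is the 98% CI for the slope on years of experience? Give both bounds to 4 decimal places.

Read off: b = 1.145, SE = 0.256 for years of experience.
df = n − k − 1 = 67 − 2 − 1 = 64.
t* = t_{0.01, 64} = 2.386037.
Margin = t* × SE = 2.386037 × 0.256 = 0.610825.
CI: 1.145 ± 0.610825 → (0.5342, 1.7558).

(0.5342, 1.7558)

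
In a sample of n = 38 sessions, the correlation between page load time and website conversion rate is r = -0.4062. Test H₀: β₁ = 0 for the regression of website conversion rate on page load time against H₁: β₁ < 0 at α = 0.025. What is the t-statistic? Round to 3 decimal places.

t = r·√(n − 2)/√(1 − r²) = -0.4062·√36/√0.835002 = -2.667.
df = n − 2 = 36.
One-sided p ≈ 0.0057, which is < 0.025, so reject H₀.
There is evidence of a linear association between page load time and website conversion rate.

t = -2.667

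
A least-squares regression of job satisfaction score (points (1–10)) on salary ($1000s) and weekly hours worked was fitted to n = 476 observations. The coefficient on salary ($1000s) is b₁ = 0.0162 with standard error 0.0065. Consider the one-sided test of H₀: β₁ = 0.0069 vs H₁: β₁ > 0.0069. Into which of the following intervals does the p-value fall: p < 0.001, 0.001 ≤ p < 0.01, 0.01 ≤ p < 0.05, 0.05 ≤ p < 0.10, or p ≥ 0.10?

0.05 ≤ p < 0.10

t = (0.0162 − 0.0069) / 0.0065 = 1.431.
df = n − k − 1 = 476 − 2 − 1 = 473.
One-sided p = P(T_{473} > t) ≈ 0.0766.
So 0.05 ≤ p < 0.10.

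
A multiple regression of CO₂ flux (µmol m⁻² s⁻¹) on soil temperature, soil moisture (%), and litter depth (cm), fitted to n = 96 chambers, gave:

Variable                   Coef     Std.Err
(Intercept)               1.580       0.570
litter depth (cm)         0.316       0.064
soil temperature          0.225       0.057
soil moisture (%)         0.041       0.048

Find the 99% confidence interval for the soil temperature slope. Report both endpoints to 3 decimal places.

(0.075, 0.375)

Read off: b = 0.225, SE = 0.057 for soil temperature.
df = n − k − 1 = 96 − 3 − 1 = 92.
t* = t_{0.005, 92} = 2.63033.
Margin = t* × SE = 2.63033 × 0.057 = 0.14993.
CI: 0.225 ± 0.14993 → (0.075, 0.375).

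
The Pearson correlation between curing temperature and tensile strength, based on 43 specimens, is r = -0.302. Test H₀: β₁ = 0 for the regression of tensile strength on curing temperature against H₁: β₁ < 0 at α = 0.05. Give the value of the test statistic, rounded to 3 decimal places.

t = -2.028

t = r·√(n − 2)/√(1 − r²) = -0.302·√41/√0.908796 = -2.028.
df = n − 2 = 41.
One-sided p ≈ 0.0245, which is < 0.05, so reject H₀.
There is evidence of a linear association between curing temperature and tensile strength.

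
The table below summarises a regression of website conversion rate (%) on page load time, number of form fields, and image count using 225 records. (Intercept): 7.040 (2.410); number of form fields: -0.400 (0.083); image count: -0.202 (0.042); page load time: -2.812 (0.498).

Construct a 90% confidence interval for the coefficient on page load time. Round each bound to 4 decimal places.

(-3.6346, -1.9894)

Read off: b = -2.812, SE = 0.498 for page load time.
df = n − k − 1 = 225 − 3 − 1 = 221.
t* = t_{0.05, 221} = 1.651778.
Margin = t* × SE = 1.651778 × 0.498 = 0.822585.
CI: -2.812 ± 0.822585 → (-3.6346, -1.9894).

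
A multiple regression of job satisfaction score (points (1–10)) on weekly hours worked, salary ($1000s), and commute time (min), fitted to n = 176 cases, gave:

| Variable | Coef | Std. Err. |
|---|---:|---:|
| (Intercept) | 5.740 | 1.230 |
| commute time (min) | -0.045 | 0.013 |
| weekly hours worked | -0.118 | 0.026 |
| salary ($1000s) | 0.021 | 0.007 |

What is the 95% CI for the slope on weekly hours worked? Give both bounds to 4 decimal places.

(-0.1693, -0.0667)

Read off: b = -0.118, SE = 0.026 for weekly hours worked.
df = n − k − 1 = 176 − 3 − 1 = 172.
t* = t_{0.025, 172} = 1.973852.
Margin = t* × SE = 1.973852 × 0.026 = 0.051320.
CI: -0.118 ± 0.051320 → (-0.1693, -0.0667).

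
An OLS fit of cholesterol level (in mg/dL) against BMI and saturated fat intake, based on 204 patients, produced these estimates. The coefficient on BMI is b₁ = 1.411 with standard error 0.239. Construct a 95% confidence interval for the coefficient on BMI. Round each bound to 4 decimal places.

df = n − k − 1 = 204 − 2 − 1 = 201.
t* = t_{0.025, 201} = 1.971837.
Margin = t* × SE = 1.971837 × 0.239 = 0.471269.
CI: 1.411 ± 0.471269 → (0.9397, 1.8823).
With 95% confidence, each one-unit increase in BMI is associated with a change of between 0.9397 and 1.8823 mg/dL in cholesterol level, holding the other predictors fixed.

(0.9397, 1.8823)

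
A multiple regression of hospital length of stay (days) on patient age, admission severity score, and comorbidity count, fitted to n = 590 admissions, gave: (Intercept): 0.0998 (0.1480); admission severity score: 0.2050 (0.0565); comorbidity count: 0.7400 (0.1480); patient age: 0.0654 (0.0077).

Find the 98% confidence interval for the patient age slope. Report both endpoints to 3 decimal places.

(0.047, 0.083)

Read off: b = 0.0654, SE = 0.0077 for patient age.
df = n − k − 1 = 590 − 3 − 1 = 586.
t* = t_{0.01, 586} = 2.332728.
Margin = t* × SE = 2.332728 × 0.0077 = 0.01796.
CI: 0.0654 ± 0.01796 → (0.047, 0.083).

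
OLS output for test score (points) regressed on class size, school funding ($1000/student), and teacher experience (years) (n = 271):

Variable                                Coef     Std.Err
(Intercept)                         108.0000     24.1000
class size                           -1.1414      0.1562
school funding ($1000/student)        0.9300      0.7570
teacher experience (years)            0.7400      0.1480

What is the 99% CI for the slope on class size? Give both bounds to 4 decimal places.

(-1.5466, -0.7362)

Read off: b = -1.1414, SE = 0.1562 for class size.
df = n − k − 1 = 271 − 3 − 1 = 267.
t* = t_{0.005, 267} = 2.594368.
Margin = t* × SE = 2.594368 × 0.1562 = 0.405240.
CI: -1.1414 ± 0.405240 → (-1.5466, -0.7362).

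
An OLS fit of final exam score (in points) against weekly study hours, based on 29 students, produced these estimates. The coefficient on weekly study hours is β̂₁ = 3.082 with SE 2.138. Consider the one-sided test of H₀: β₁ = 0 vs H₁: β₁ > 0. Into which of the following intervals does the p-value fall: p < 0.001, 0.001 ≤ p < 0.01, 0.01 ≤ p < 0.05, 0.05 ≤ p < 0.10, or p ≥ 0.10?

t = 3.082 / 2.138 = 1.442.
df = n − 2 = 29 − 2 = 27.
One-sided p = P(T_{27} > t) ≈ 0.0805.
So 0.05 ≤ p < 0.10.

0.05 ≤ p < 0.10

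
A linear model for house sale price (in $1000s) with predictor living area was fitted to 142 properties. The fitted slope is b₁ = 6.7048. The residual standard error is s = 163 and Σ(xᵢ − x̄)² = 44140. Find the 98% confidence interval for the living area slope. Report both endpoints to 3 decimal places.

(4.879, 8.531)

SE(b₁) = s/√Sₓₓ = 163/√44140 = 0.775839.
df = n − 2 = 140.
t* = t_{0.01, 140} = 2.353278.
Margin = t* × SE = 2.353278 × 0.775839 = 1.82576.
CI: 6.7048 ± 1.82576 → (4.879, 8.531).
With 98% confidence, each one-unit increase in living area is associated with a change of between 4.879 and 8.531 $1000s in house sale price.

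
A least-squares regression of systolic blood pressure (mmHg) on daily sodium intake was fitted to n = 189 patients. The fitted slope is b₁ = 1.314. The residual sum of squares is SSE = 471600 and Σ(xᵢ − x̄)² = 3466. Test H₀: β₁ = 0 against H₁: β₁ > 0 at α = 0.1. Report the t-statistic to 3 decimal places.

t = 1.540

MSE = SSE/(n − 2) = 471600/187 = 2521.93.
SE(b₁) = √(MSE/Sₓₓ) = √(2521.93/3466) = 0.853005.
t = 1.314 / 0.853005 = 1.540.
df = n − 2 = 187.
One-sided p ≈ 0.0626, which is < 0.1, so reject H₀.
There is evidence that the true slope on daily sodium intake is positive.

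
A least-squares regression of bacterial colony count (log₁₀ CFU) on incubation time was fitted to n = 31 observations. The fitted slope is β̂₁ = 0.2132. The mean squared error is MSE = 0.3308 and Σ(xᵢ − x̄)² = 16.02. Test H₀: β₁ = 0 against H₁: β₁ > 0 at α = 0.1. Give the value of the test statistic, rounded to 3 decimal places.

t = 1.484

SE(β̂₁) = √(MSE/Sₓₓ) = √(0.3308/16.02) = 0.143698.
t = 0.2132 / 0.143698 = 1.484.
df = n − 2 = 29.
One-sided p ≈ 0.0743, which is < 0.1, so reject H₀.
There is evidence that the true slope on incubation time is positive.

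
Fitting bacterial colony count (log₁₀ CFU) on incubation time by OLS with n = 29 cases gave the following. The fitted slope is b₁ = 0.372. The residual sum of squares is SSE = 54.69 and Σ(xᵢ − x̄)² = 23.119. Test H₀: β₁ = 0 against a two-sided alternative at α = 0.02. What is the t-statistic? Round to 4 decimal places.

MSE = SSE/(n − 2) = 54.69/27 = 2.02556.
SE(b₁) = √(MSE/Sₓₓ) = √(2.02556/23.119) = 0.295997.
t = 0.372 / 0.295997 = 1.2568.
df = n − 2 = 27.
Two-sided p ≈ 0.2196, which is ≥ 0.02, so fail to reject H₀.
The data do not give significant evidence of an association between incubation time and bacterial colony count.

t = 1.2568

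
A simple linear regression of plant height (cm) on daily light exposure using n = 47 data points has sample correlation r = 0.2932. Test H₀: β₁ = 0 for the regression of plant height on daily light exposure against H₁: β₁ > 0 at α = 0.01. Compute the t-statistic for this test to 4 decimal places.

t = r·√(n − 2)/√(1 − r²) = 0.2932·√45/√0.914034 = 2.0573.
df = n − 2 = 45.
One-sided p ≈ 0.0227, which is ≥ 0.01, so fail to reject H₀.
The data do not give significant evidence of a linear association between daily light exposure and plant height.

t = 2.0573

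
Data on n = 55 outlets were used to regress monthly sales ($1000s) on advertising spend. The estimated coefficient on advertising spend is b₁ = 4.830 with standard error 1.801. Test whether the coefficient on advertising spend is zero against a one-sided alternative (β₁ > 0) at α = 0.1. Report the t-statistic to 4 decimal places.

t = 2.6818

H₀: β₁ = 0 vs H₁: β₁ > 0.
t = (b₁ − β₁⁰)/SE = 4.830 / 1.801 = 2.6818.
df = n − 2 = 55 − 2 = 53.
One-sided p ≈ 0.0049, which is < 0.1, so reject H₀.
There is evidence that the true slope on advertising spend is positive.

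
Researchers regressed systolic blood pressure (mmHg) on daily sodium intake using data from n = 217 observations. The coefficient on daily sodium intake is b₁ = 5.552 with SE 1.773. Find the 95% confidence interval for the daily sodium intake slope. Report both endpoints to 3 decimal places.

(2.057, 9.047)

df = n − 2 = 217 − 2 = 215.
t* = t_{0.025, 215} = 1.971059.
Margin = t* × SE = 1.971059 × 1.773 = 3.49469.
CI: 5.552 ± 3.49469 → (2.057, 9.047).
With 95% confidence, each one-unit increase in daily sodium intake is associated with a change of between 2.057 and 9.047 mmHg in systolic blood pressure.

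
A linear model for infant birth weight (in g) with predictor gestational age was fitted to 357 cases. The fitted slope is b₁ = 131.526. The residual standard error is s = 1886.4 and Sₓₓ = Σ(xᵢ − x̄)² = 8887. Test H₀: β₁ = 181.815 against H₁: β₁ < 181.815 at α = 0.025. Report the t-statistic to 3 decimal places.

t = -2.513

SE(b₁) = s/√Sₓₓ = 1886.4/√8887 = 20.0104.
t = (131.526 − 181.815) / 20.0104 = -2.513.
df = n − 2 = 355.
One-sided p ≈ 0.0062, which is < 0.025, so reject H₀.
There is evidence that the true slope on gestational age is below 181.815 g per unit.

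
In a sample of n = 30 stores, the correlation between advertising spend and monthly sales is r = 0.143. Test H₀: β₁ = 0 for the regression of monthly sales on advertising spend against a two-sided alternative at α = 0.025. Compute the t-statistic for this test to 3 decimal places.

t = r·√(n − 2)/√(1 − r²) = 0.143·√28/√0.979551 = 0.765.
df = n − 2 = 28.
Two-sided p ≈ 0.4509, which is ≥ 0.025, so fail to reject H₀.
The data do not give significant evidence of a linear association between advertising spend and monthly sales.

t = 0.765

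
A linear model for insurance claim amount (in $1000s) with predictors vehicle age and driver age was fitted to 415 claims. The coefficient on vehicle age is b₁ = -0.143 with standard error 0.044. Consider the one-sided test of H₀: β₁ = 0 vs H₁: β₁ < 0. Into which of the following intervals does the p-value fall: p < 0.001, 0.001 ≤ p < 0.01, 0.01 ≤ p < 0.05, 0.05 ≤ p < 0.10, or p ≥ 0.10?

p < 0.001

t = -0.143 / 0.044 = -3.250.
df = n − k − 1 = 415 − 2 − 1 = 412.
One-sided p = P(T_{412} < t) ≈ 0.0006.
So p < 0.001.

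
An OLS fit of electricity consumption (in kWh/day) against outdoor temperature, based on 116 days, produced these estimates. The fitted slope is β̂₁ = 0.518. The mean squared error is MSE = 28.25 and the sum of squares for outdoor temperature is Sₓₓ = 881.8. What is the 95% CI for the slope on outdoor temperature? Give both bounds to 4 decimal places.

(0.1634, 0.8726)

SE(β̂₁) = √(MSE/Sₓₓ) = √(28.25/881.8) = 0.178988.
df = n − 2 = 114.
t* = t_{0.025, 114} = 1.980992.
Margin = t* × SE = 1.980992 × 0.178988 = 0.354574.
CI: 0.518 ± 0.354574 → (0.1634, 0.8726).
With 95% confidence, each one-unit increase in outdoor temperature is associated with a change of between 0.1634 and 0.8726 kWh/day in electricity consumption.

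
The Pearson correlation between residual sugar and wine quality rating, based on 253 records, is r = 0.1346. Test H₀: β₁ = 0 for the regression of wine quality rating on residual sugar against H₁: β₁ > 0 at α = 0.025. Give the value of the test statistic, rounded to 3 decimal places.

t = r·√(n − 2)/√(1 − r²) = 0.1346·√251/√0.981883 = 2.152.
df = n − 2 = 251.
One-sided p ≈ 0.0162, which is < 0.025, so reject H₀.
There is evidence of a linear association between residual sugar and wine quality rating.

t = 2.152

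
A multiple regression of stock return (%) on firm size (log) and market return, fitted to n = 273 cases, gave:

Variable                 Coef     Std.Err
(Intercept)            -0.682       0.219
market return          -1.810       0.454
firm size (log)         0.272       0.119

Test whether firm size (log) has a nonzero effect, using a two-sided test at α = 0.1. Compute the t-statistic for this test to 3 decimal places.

t = 2.286

Read off: b = 0.272, SE = 0.119 for firm size (log).
H₀: β₁ = 0 vs H₁: β₁ ≠ 0.
t = 0.272 / 0.119 = 2.286.
df = n − k − 1 = 273 − 2 − 1 = 270.
Two-sided p ≈ 0.0230, which is < 0.1, so reject H₀.
There is evidence that firm size (log) is associated with stock return, holding the other predictors fixed.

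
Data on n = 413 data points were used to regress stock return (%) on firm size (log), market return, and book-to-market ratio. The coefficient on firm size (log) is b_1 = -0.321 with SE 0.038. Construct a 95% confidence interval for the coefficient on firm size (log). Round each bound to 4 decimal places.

df = n − k − 1 = 413 − 3 − 1 = 409.
t* = t_{0.025, 409} = 1.965781.
Margin = t* × SE = 1.965781 × 0.038 = 0.074700.
CI: -0.321 ± 0.074700 → (-0.3957, -0.2463).
With 95% confidence, each one-unit increase in firm size (log) is associated with a change of between -0.3957 and -0.2463 % in stock return, holding the other predictors fixed.

(-0.3957, -0.2463)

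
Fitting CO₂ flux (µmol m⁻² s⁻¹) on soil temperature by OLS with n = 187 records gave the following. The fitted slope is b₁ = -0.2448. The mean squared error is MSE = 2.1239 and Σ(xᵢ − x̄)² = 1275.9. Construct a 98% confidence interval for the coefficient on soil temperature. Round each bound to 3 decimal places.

(-0.341, -0.149)

SE(b₁) = √(MSE/Sₓₓ) = √(2.1239/1275.9) = 0.0407999.
df = n − 2 = 185.
t* = t_{0.01, 185} = 2.346673.
Margin = t* × SE = 2.346673 × 0.0407999 = 0.09574.
CI: -0.2448 ± 0.09574 → (-0.341, -0.149).
With 98% confidence, each one-unit increase in soil temperature is associated with a change of between -0.341 and -0.149 µmol m⁻² s⁻¹ in CO₂ flux.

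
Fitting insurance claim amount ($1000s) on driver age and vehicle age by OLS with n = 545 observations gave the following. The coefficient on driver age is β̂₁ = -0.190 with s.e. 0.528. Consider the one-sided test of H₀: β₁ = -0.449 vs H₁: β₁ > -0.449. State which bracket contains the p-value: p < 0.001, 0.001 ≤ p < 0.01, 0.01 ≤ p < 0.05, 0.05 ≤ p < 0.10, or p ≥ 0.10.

p ≥ 0.10

t = (-0.190 − (-0.449)) / 0.528 = 0.491.
df = n − k − 1 = 545 − 2 − 1 = 542.
One-sided p = P(T_{542} > t) ≈ 0.3120.
So p ≥ 0.10.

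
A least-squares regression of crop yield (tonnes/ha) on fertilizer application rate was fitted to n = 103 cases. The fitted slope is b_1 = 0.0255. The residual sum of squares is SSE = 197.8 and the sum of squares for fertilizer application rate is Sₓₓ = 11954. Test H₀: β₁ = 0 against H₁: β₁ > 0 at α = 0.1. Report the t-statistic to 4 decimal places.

MSE = SSE/(n − 2) = 197.8/101 = 1.95842.
SE(b_1) = √(MSE/Sₓₓ) = √(1.95842/11954) = 0.0127996.
t = 0.0255 / 0.0127996 = 1.9923.
df = n − 2 = 101.
One-sided p ≈ 0.0245, which is < 0.1, so reject H₀.
There is evidence that the true slope on fertilizer application rate is positive.

t = 1.9923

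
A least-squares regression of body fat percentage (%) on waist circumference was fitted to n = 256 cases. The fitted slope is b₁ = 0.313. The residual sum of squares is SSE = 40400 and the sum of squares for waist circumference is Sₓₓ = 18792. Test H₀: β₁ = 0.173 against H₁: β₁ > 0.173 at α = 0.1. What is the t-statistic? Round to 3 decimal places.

MSE = SSE/(n − 2) = 40400/254 = 159.055.
SE(b₁) = √(MSE/Sₓₓ) = √(159.055/18792) = 0.0919999.
t = (0.313 − 0.173) / 0.0919999 = 1.522.
df = n − 2 = 254.
One-sided p ≈ 0.0647, which is < 0.1, so reject H₀.
There is evidence that the true slope on waist circumference exceeds 0.173 % per unit.

t = 1.522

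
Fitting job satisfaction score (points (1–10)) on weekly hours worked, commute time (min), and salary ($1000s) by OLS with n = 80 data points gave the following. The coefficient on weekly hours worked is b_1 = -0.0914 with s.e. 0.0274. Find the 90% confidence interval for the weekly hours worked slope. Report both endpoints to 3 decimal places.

(-0.137, -0.046)

df = n − k − 1 = 80 − 3 − 1 = 76.
t* = t_{0.05, 76} = 1.665151.
Margin = t* × SE = 1.665151 × 0.0274 = 0.04563.
CI: -0.0914 ± 0.04563 → (-0.137, -0.046).
With 90% confidence, each one-unit increase in weekly hours worked is associated with a change of between -0.137 and -0.046 points (1–10) in job satisfaction score, holding the other predictors fixed.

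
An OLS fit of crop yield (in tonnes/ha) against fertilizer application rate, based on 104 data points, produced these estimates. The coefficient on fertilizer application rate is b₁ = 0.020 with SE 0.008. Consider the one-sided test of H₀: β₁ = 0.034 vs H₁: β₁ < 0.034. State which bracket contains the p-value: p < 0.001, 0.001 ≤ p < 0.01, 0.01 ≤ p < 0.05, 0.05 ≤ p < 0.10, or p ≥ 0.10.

t = (0.020 − 0.034) / 0.008 = -1.750.
df = n − 2 = 104 − 2 = 102.
One-sided p = P(T_{102} < t) ≈ 0.0416.
So 0.01 ≤ p < 0.05.

0.01 ≤ p < 0.05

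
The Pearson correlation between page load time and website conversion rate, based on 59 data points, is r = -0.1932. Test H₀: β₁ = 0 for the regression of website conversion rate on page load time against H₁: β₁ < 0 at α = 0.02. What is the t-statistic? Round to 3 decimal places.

t = r·√(n − 2)/√(1 − r²) = -0.1932·√57/√0.962674 = -1.487.
df = n − 2 = 57.
One-sided p ≈ 0.0713, which is ≥ 0.02, so fail to reject H₀.
The data do not give significant evidence of a linear association between page load time and website conversion rate.

t = -1.487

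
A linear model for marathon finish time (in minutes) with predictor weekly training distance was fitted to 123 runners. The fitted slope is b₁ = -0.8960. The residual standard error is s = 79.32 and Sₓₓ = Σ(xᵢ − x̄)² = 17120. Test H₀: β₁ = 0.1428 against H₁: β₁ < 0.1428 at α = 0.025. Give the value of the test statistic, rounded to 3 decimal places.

SE(b₁) = s/√Sₓₓ = 79.32/√17120 = 0.606221.
t = (-0.8960 − 0.1428) / 0.606221 = -1.714.
df = n − 2 = 121.
One-sided p ≈ 0.0446, which is ≥ 0.025, so fail to reject H₀.
The data do not give significant evidence that the true slope on weekly training distance is below 0.1428 minutes per unit.

t = -1.714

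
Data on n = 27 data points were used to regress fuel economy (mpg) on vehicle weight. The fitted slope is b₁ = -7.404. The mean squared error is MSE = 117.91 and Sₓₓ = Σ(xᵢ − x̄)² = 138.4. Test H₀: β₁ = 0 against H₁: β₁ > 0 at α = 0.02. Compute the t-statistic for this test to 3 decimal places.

t = -8.022

SE(b₁) = √(MSE/Sₓₓ) = √(117.91/138.4) = 0.923012.
t = -7.404 / 0.923012 = -8.022.
df = n − 2 = 25.
One-sided p ≈ 1.0000, which is ≥ 0.02, so fail to reject H₀.
The data do not give significant evidence that the true slope on vehicle weight is positive.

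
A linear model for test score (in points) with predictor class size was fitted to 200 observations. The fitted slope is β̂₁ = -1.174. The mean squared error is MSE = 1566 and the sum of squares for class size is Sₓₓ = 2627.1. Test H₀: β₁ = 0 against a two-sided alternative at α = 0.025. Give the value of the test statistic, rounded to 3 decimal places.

SE(β̂₁) = √(MSE/Sₓₓ) = √(1566/2627.1) = 0.772072.
t = -1.174 / 0.772072 = -1.521.
df = n − 2 = 198.
Two-sided p ≈ 0.1300, which is ≥ 0.025, so fail to reject H₀.
The data do not give significant evidence of an association between class size and test score.

t = -1.521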